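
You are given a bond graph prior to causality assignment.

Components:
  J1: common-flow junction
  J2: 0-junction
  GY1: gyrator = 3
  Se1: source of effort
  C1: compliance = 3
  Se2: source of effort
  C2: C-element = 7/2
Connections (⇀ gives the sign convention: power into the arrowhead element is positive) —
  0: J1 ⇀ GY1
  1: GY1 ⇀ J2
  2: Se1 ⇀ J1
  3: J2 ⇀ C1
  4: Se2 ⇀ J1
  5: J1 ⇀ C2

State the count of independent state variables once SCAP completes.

2  (C1, C2 all integral)

bond 2 →J1  (Se1 fixes effort; stroke away)
bond 4 →J1  (Se2 (Se) sets effort on bond)
bond 3 →J2  (C1 integral (e out))
bond 1 →GY1  (0-jn J2 has e-setter on 3)
bond 0 →GY1  (through GY1, causality inverts; strokes same side of GY1)
bond 5 →J1  (J1 flow already set via bond 0)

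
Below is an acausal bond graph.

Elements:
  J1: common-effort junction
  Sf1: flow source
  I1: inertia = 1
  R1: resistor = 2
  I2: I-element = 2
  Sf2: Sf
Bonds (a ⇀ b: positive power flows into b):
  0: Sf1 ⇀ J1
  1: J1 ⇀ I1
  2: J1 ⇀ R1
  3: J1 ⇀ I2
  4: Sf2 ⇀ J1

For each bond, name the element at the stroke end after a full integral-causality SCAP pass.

bond 0 |Sf1
bond 1 |I1
bond 2 |J1
bond 3 |I2
bond 4 |Sf2

#0 →Sf1  (Sf1 (Sf) sets flow on bond)
#4 →Sf2  (Sf2: flow source, stroke at near end)
#1 →I1  (prefer integral on I1)
#3 →I2  (prefer integral on I2)
#2 →J1  (J1: last free bond brings effort in)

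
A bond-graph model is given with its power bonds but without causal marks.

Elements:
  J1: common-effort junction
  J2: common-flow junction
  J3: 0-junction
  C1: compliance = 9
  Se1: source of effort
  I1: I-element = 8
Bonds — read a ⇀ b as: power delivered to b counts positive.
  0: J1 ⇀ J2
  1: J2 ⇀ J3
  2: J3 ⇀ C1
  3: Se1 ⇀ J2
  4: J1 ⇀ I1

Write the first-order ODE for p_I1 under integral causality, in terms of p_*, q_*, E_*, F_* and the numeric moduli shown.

dp_I1/dt = -E_Se1 + q_C1/9

β3 stroke→J2  (Se1: effort source, stroke at far end)
β2 stroke→J3  (C1: C, integral causality)
β1 stroke→J2  (J3 effort already set via bond 2)
β0 stroke→J1  (J2 needs exactly one f-in)
β4 stroke→I1  (0-jn J1 has e-setter on 0)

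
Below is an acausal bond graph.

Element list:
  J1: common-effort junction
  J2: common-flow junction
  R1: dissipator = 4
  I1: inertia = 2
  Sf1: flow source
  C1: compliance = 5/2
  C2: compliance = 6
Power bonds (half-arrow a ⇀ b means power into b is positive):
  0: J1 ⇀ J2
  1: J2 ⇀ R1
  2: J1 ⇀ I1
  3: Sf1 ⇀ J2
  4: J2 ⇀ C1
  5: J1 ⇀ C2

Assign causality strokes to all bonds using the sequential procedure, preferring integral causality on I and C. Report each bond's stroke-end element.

β3 stroke→Sf1  (Sf1 (Sf) sets flow on bond)
β0 stroke→J2  (common-f at J2 fixed by 3)
β1 stroke→J2  (J2: bond 3 brought flow, rest push out)
β4 stroke→J2  (common-f at J2 fixed by 3)
β2 stroke→I1  (prefer integral on I1)
β5 stroke→J1  (closing 0-jn rule on J1)

#0 stroke at J2
#1 stroke at J2
#2 stroke at I1
#3 stroke at Sf1
#4 stroke at J2
#5 stroke at J1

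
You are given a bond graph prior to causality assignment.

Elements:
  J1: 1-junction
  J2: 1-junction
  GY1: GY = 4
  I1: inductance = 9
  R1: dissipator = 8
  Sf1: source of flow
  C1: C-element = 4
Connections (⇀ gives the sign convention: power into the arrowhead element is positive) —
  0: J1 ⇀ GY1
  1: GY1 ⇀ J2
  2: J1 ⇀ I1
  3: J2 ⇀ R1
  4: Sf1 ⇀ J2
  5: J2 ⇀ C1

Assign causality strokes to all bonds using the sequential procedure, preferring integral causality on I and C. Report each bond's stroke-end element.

β4 stroke at Sf1  (Sf1 fixes flow; stroke at Sf1)
β1 stroke at J2  (1-jn J2 has f-setter on 4)
β3 stroke at J2  (J2: bond 4 brought flow, rest push out)
β5 stroke at J2  (J2: bond 4 brought flow, rest push out)
β0 stroke at J1  (GY1 both-in/both-out from 1)
β2 stroke at I1  (closing 1-jn rule on J1)

bond 0 stroke at J1
bond 1 stroke at J2
bond 2 stroke at I1
bond 3 stroke at J2
bond 4 stroke at Sf1
bond 5 stroke at J2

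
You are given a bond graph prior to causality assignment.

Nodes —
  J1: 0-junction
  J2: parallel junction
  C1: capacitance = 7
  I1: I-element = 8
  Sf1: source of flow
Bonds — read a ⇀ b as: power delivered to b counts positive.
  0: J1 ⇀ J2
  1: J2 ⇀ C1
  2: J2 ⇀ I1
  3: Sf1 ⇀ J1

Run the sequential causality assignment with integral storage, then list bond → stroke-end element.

b0 stroke→J1
b1 stroke→J2
b2 stroke→I1
b3 stroke→Sf1

bond 3 stroke at Sf1  (Sf1: flow source, stroke at near end)
bond 0 stroke at J1  (J1 needs exactly one e-in)
bond 1 stroke at J2  (C1: C, integral causality)
bond 2 stroke at I1  (common-e at J2 fixed by 1)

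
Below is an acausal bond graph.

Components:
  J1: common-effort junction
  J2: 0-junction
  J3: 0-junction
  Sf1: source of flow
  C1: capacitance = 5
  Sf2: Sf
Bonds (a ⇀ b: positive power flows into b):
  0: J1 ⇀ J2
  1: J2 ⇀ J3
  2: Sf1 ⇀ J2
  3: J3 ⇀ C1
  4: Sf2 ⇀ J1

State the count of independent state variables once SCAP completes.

bond 2 |Sf1  (source Sf1 imposes f)
bond 4 |Sf2  (Sf2: flow source, stroke at near end)
bond 0 |J1  (only one effort-in slot at J1)
bond 1 |J2  (J2: last free bond brings effort in)
bond 3 |J3  (J3 needs exactly one e-in)

1  (C1 all integral)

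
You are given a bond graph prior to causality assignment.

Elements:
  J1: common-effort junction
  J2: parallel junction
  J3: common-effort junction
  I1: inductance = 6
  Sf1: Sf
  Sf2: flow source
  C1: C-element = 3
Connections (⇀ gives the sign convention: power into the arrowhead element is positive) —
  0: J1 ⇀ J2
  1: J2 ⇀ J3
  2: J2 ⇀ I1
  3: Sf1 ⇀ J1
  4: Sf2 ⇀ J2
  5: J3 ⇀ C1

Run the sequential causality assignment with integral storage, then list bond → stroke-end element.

#0 →J1
#1 →J2
#2 →I1
#3 →Sf1
#4 →Sf2
#5 →J3

bond 3 stroke→Sf1  (Sf1: flow source, stroke at near end)
bond 4 stroke→Sf2  (source Sf2 imposes f)
bond 0 stroke→J1  (closing 0-jn rule on J1)
bond 2 stroke→I1  (I1 outputs flow p/I1)
bond 1 stroke→J2  (only one effort-in slot at J2)
bond 5 stroke→J3  (J3 needs exactly one e-in)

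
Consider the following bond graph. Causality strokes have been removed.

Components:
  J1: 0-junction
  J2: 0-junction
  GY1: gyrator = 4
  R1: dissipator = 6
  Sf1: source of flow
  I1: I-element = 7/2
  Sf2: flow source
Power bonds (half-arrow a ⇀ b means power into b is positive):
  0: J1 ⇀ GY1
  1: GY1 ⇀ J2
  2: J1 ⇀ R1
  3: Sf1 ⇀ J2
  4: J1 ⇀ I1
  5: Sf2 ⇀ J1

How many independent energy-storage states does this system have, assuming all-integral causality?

1  (I1 all integral)

b3 stroke at Sf1  (source Sf1 imposes f)
b5 stroke at Sf2  (source Sf2 imposes f)
b1 stroke at J2  (only one effort-in slot at J2)
b0 stroke at J1  (GY GY1: same side as bond 1)
b2 stroke at R1  (J1 effort already set via bond 0)
b4 stroke at I1  (common-e at J1 fixed by 0)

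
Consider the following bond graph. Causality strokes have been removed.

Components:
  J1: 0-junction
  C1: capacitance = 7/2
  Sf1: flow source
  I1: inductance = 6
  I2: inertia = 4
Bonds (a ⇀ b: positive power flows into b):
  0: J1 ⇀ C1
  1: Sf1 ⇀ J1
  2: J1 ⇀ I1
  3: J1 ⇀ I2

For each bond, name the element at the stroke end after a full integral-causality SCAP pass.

β0 stroke at J1
β1 stroke at Sf1
β2 stroke at I1
β3 stroke at I2

#1 →Sf1  (source Sf1 imposes f)
#0 →J1  (C1 integral (e out))
#2 →I1  (J1 effort already set via bond 0)
#3 →I2  (common-e at J1 fixed by 0)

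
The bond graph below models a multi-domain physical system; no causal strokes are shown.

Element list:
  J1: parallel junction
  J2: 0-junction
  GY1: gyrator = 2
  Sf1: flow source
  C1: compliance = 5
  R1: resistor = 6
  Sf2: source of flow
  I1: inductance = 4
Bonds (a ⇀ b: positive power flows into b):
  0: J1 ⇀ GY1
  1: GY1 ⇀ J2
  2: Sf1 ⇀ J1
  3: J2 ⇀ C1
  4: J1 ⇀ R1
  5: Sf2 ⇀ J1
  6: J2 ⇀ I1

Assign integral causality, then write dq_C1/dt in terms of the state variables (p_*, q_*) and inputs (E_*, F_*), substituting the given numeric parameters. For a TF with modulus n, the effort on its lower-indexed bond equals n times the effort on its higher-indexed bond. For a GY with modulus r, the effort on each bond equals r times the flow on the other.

dq_C1/dt = 3*F_Sf1 + 3*F_Sf2 - p_I1/4 - 3*q_C1/10

β2 stroke at Sf1  (Sf1 fixes flow; stroke at Sf1)
β5 stroke at Sf2  (Sf2: flow source, stroke at near end)
β3 stroke at J2  (prefer integral on C1)
β1 stroke at GY1  (J2 effort already set via bond 3)
β6 stroke at I1  (J2 effort already set via bond 3)
β0 stroke at GY1  (GY1 both-in/both-out from 1)
β4 stroke at J1  (only one effort-in slot at J1)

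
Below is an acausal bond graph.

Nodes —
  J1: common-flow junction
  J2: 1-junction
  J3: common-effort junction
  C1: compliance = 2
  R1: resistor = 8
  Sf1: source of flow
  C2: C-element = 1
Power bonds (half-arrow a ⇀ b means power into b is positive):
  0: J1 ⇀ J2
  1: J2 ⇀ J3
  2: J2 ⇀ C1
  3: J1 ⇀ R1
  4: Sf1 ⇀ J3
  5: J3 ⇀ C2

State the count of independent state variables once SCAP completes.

2  (C1, C2 all integral)

β4 stroke→Sf1  (source Sf1 imposes f)
β2 stroke→J2  (C1: C, integral causality)
β5 stroke→J3  (C2 integral (e out))
β1 stroke→J2  (common-e at J3 fixed by 5)
β0 stroke→J1  (only one flow-in slot at J2)
β3 stroke→R1  (only one flow-in slot at J1)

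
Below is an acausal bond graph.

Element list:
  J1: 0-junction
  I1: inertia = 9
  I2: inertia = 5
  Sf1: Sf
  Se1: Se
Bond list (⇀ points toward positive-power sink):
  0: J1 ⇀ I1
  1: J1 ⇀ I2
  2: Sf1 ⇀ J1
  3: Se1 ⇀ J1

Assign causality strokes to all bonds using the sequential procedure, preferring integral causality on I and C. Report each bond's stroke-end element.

β0 |I1
β1 |I2
β2 |Sf1
β3 |J1

β2 stroke→Sf1  (Sf1 (Sf) sets flow on bond)
β3 stroke→J1  (source Se1 imposes e)
β0 stroke→I1  (common-e at J1 fixed by 3)
β1 stroke→I2  (J1: bond 3 brought effort, rest push out)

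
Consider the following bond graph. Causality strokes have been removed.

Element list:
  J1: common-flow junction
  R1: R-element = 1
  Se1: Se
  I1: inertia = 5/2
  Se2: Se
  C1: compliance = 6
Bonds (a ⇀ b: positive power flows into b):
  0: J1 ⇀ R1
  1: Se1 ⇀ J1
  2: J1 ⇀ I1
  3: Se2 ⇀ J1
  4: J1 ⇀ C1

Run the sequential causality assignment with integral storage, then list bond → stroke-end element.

#1 |J1  (Se1 fixes effort; stroke away)
#3 |J1  (Se2: effort source, stroke at far end)
#2 |I1  (I1 outputs flow p/I1)
#0 |J1  (common-f at J1 fixed by 2)
#4 |J1  (J1: bond 2 brought flow, rest push out)

b0 →J1
b1 →J1
b2 →I1
b3 →J1
b4 →J1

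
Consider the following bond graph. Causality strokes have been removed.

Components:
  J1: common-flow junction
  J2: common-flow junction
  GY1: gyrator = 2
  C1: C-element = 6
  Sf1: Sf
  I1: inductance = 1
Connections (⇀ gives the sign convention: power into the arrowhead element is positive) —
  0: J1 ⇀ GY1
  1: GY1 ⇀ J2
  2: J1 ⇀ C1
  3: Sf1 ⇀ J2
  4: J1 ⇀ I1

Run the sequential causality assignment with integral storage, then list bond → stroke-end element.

bond 0 |J1
bond 1 |J2
bond 2 |J1
bond 3 |Sf1
bond 4 |I1

#3 →Sf1  (Sf1 fixes flow; stroke at Sf1)
#1 →J2  (J2: bond 3 brought flow, rest push out)
#0 →J1  (GY GY1: same side as bond 1)
#2 →J1  (C1: C, integral causality)
#4 →I1  (only one flow-in slot at J1)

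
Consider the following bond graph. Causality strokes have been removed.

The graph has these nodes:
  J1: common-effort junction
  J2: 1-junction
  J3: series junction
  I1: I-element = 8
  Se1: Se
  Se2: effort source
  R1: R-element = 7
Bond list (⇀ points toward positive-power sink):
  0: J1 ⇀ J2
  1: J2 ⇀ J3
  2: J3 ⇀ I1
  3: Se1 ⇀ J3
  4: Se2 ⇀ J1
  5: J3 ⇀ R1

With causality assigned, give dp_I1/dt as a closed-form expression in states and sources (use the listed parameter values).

dp_I1/dt = E_Se1 + E_Se2 - 7*p_I1/8

b3 stroke at J3  (Se1: effort source, stroke at far end)
b4 stroke at J1  (Se2 fixes effort; stroke away)
b0 stroke at J2  (J1: bond 4 brought effort, rest push out)
b1 stroke at J3  (J2 needs exactly one f-in)
b2 stroke at I1  (I1: I, integral causality)
b5 stroke at J3  (1-jn J3 has f-setter on 2)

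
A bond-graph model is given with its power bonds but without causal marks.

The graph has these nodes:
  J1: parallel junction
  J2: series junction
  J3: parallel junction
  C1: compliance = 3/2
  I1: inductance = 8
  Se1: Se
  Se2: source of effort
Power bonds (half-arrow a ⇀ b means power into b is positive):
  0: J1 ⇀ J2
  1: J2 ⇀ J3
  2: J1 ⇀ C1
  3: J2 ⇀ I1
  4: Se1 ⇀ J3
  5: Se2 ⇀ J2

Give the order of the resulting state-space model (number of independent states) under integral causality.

bond 4 |J3  (Se1 (Se) sets effort on bond)
bond 5 |J2  (Se2 fixes effort; stroke away)
bond 1 |J2  (common-e at J3 fixed by 4)
bond 2 |J1  (C1 outputs effort q/C1)
bond 0 |J2  (0-jn J1 has e-setter on 2)
bond 3 |I1  (J2: last free bond brings flow in)

2  (C1, I1 all integral)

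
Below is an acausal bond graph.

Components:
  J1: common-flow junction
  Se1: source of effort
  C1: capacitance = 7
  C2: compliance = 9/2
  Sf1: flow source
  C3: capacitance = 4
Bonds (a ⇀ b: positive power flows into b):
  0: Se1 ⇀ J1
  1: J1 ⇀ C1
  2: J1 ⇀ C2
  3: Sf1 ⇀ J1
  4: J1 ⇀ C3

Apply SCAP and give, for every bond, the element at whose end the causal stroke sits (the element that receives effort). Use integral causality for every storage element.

β0 |J1
β1 |J1
β2 |J1
β3 |Sf1
β4 |J1

b0 stroke at J1  (Se1 (Se) sets effort on bond)
b3 stroke at Sf1  (Sf1 (Sf) sets flow on bond)
b1 stroke at J1  (1-jn J1 has f-setter on 3)
b2 stroke at J1  (J1: bond 3 brought flow, rest push out)
b4 stroke at J1  (1-jn J1 has f-setter on 3)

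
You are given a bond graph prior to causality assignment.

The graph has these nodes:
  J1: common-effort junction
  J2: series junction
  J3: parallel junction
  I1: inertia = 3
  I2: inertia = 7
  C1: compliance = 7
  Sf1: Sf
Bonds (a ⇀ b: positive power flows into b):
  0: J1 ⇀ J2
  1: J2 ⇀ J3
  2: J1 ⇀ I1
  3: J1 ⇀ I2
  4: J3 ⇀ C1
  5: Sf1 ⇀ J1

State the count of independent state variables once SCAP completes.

3  (C1, I1, I2 all integral)

b5 stroke at Sf1  (Sf1 fixes flow; stroke at Sf1)
b2 stroke at I1  (I1 integral (f out))
b3 stroke at I2  (I2 integral (f out))
b0 stroke at J1  (only one effort-in slot at J1)
b1 stroke at J2  (J2 flow already set via bond 0)
b4 stroke at J3  (J3 needs exactly one e-in)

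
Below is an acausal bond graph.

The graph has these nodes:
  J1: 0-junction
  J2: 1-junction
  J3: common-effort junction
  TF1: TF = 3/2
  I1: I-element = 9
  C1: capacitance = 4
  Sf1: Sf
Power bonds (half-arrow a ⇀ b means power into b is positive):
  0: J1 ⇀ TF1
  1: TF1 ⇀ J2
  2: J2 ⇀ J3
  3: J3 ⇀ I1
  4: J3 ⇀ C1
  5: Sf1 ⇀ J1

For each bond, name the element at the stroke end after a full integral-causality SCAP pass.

bond 0 stroke at J1
bond 1 stroke at TF1
bond 2 stroke at J2
bond 3 stroke at I1
bond 4 stroke at J3
bond 5 stroke at Sf1

bond 5 stroke at Sf1  (Sf1 fixes flow; stroke at Sf1)
bond 0 stroke at J1  (J1: last free bond brings effort in)
bond 1 stroke at TF1  (through TF1, causality passes straight; one stroke at TF1)
bond 2 stroke at J2  (common-f at J2 fixed by 1)
bond 3 stroke at I1  (I1: I, integral causality)
bond 4 stroke at J3  (J3 needs exactly one e-in)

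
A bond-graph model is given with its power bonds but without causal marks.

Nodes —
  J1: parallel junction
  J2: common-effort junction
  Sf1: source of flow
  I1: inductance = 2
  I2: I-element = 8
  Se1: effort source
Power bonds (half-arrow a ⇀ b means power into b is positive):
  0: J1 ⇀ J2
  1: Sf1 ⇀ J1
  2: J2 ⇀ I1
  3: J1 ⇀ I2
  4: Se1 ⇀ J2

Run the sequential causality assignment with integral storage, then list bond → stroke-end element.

β1 |Sf1  (Sf1 fixes flow; stroke at Sf1)
β4 |J2  (Se1: effort source, stroke at far end)
β0 |J1  (0-jn J2 has e-setter on 4)
β2 |I1  (J2: bond 4 brought effort, rest push out)
β3 |I2  (0-jn J1 has e-setter on 0)

bond 0 |J1
bond 1 |Sf1
bond 2 |I1
bond 3 |I2
bond 4 |J2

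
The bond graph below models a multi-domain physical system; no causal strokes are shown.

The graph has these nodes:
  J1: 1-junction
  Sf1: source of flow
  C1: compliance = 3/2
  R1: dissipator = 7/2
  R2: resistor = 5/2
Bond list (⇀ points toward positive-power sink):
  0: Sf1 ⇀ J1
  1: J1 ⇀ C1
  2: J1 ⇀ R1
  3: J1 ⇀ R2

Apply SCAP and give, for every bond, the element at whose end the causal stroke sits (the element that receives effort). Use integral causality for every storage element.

#0 stroke→Sf1  (source Sf1 imposes f)
#1 stroke→J1  (J1: bond 0 brought flow, rest push out)
#2 stroke→J1  (common-f at J1 fixed by 0)
#3 stroke→J1  (common-f at J1 fixed by 0)

#0 stroke at Sf1
#1 stroke at J1
#2 stroke at J1
#3 stroke at J1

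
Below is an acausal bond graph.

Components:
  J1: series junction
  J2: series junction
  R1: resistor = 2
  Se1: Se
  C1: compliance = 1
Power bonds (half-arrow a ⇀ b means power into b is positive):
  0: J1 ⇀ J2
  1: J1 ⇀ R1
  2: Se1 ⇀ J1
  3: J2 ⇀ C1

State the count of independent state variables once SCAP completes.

1  (C1 all integral)

bond 2 stroke at J1  (Se1: effort source, stroke at far end)
bond 3 stroke at J2  (C1 integral (e out))
bond 0 stroke at J1  (J2 needs exactly one f-in)
bond 1 stroke at R1  (closing 1-jn rule on J1)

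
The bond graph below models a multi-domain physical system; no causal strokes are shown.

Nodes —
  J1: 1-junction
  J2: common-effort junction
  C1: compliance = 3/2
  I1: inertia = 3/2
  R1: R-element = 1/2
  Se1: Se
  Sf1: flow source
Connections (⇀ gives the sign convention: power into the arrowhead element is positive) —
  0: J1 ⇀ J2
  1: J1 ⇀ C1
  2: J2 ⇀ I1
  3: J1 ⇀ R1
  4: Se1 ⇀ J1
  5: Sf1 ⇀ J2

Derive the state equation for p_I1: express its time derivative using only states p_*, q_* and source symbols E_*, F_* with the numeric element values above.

#4 stroke→J1  (Se1 (Se) sets effort on bond)
#5 stroke→Sf1  (Sf1 fixes flow; stroke at Sf1)
#1 stroke→J1  (C1: C, integral causality)
#2 stroke→I1  (I1 outputs flow p/I1)
#0 stroke→J2  (J2: last free bond brings effort in)
#3 stroke→J1  (J1: bond 0 brought flow, rest push out)

dp_I1/dt = E_Se1 + F_Sf1/2 - p_I1/3 - 2*q_C1/3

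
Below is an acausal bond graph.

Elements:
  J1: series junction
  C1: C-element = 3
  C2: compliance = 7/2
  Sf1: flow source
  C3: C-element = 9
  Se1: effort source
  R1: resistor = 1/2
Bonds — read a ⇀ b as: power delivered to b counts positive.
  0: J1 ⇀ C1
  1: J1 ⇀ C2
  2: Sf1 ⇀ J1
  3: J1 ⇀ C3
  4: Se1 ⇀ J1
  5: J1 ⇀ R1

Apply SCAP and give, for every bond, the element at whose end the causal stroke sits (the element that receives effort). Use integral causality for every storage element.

β2 |Sf1  (Sf1 fixes flow; stroke at Sf1)
β4 |J1  (Se1: effort source, stroke at far end)
β0 |J1  (J1 flow already set via bond 2)
β1 |J1  (J1 flow already set via bond 2)
β3 |J1  (J1 flow already set via bond 2)
β5 |J1  (J1: bond 2 brought flow, rest push out)

β0 stroke at J1
β1 stroke at J1
β2 stroke at Sf1
β3 stroke at J1
β4 stroke at J1
β5 stroke at J1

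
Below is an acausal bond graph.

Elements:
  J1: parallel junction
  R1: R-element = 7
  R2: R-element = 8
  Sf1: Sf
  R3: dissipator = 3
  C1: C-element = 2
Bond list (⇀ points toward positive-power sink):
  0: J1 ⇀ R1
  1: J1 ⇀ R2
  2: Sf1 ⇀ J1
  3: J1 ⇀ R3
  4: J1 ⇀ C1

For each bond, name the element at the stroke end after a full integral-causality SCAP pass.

b0 stroke at R1
b1 stroke at R2
b2 stroke at Sf1
b3 stroke at R3
b4 stroke at J1

β2 stroke→Sf1  (Sf1: flow source, stroke at near end)
β4 stroke→J1  (C1 integral (e out))
β0 stroke→R1  (J1: bond 4 brought effort, rest push out)
β1 stroke→R2  (J1: bond 4 brought effort, rest push out)
β3 stroke→R3  (J1: bond 4 brought effort, rest push out)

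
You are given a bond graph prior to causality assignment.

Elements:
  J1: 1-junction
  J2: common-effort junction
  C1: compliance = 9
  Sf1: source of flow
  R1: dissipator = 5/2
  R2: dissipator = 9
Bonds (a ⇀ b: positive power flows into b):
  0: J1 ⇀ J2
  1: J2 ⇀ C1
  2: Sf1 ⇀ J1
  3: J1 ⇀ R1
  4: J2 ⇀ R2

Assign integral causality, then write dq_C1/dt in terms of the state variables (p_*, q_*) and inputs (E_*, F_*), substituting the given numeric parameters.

β2 stroke→Sf1  (Sf1 fixes flow; stroke at Sf1)
β0 stroke→J1  (common-f at J1 fixed by 2)
β3 stroke→J1  (1-jn J1 has f-setter on 2)
β1 stroke→J2  (C1 outputs effort q/C1)
β4 stroke→R2  (0-jn J2 has e-setter on 1)

dq_C1/dt = F_Sf1 - q_C1/81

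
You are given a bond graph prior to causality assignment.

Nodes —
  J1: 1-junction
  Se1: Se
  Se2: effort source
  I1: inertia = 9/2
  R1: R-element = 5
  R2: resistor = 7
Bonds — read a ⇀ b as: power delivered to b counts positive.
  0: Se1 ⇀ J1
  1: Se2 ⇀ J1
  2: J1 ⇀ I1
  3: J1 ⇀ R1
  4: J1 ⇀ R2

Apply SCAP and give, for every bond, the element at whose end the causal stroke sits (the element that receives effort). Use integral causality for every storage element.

b0 stroke→J1
b1 stroke→J1
b2 stroke→I1
b3 stroke→J1
b4 stroke→J1

b0 stroke→J1  (Se1 fixes effort; stroke away)
b1 stroke→J1  (source Se2 imposes e)
b2 stroke→I1  (I1: I, integral causality)
b3 stroke→J1  (J1: bond 2 brought flow, rest push out)
b4 stroke→J1  (J1: bond 2 brought flow, rest push out)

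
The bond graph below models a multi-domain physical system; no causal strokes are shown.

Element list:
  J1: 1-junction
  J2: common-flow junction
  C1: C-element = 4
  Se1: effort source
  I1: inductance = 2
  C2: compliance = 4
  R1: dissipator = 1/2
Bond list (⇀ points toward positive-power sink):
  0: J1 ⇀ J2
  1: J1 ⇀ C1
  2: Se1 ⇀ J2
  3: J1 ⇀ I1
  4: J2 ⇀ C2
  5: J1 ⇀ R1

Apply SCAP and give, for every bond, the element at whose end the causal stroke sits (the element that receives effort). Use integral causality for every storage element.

β2 |J2  (Se1 fixes effort; stroke away)
β1 |J1  (C1 integral (e out))
β3 |I1  (I1 integral (f out))
β0 |J1  (1-jn J1 has f-setter on 3)
β5 |J1  (common-f at J1 fixed by 3)
β4 |J2  (1-jn J2 has f-setter on 0)

β0 stroke at J1
β1 stroke at J1
β2 stroke at J2
β3 stroke at I1
β4 stroke at J2
β5 stroke at J1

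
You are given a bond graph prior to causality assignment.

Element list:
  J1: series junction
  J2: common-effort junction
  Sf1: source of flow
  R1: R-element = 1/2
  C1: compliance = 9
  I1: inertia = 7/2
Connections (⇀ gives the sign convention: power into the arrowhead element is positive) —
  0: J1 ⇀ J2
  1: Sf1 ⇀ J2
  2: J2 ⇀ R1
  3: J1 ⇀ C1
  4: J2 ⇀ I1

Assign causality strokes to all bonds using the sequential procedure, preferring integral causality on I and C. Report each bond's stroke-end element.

b1 |Sf1  (Sf1: flow source, stroke at near end)
b3 |J1  (C1 outputs effort q/C1)
b0 |J2  (only one flow-in slot at J1)
b2 |R1  (J2: bond 0 brought effort, rest push out)
b4 |I1  (J2: bond 0 brought effort, rest push out)

bond 0 stroke at J2
bond 1 stroke at Sf1
bond 2 stroke at R1
bond 3 stroke at J1
bond 4 stroke at I1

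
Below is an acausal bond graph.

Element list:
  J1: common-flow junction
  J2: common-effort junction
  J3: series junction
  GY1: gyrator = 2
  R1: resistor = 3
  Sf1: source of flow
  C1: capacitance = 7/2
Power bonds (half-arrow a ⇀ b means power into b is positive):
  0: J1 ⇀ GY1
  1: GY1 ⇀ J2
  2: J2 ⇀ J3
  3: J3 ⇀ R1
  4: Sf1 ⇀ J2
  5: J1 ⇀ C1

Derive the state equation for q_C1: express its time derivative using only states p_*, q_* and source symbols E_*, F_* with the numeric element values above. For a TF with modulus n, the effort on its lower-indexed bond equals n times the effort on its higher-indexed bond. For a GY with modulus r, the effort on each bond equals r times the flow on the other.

bond 4 |Sf1  (source Sf1 imposes f)
bond 5 |J1  (C1 outputs effort q/C1)
bond 0 |GY1  (closing 1-jn rule on J1)
bond 1 |GY1  (GY1: gyrator matches bond 0)
bond 2 |J2  (only one effort-in slot at J2)
bond 3 |J3  (J3: bond 2 brought flow, rest push out)

dq_C1/dt = 3*F_Sf1/2 - 3*q_C1/14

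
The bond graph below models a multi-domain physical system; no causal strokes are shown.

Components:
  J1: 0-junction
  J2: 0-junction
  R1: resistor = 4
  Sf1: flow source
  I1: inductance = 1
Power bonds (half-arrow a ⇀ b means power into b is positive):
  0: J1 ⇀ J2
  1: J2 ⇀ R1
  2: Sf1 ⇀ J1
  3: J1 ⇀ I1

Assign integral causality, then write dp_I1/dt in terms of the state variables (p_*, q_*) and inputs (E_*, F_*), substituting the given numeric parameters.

dp_I1/dt = 4*F_Sf1 - 4*p_I1

b2 stroke→Sf1  (Sf1 fixes flow; stroke at Sf1)
b3 stroke→I1  (I1 outputs flow p/I1)
b0 stroke→J1  (J1 needs exactly one e-in)
b1 stroke→J2  (J2: last free bond brings effort in)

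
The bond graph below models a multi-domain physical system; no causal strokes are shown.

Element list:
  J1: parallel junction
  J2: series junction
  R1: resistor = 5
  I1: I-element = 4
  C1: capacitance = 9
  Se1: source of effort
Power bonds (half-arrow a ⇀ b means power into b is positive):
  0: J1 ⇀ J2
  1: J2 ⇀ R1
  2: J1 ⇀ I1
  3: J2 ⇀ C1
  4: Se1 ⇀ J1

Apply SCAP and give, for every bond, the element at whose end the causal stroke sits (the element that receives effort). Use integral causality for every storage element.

#4 →J1  (Se1: effort source, stroke at far end)
#0 →J2  (J1 effort already set via bond 4)
#2 →I1  (0-jn J1 has e-setter on 4)
#3 →J2  (C1 integral (e out))
#1 →R1  (only one flow-in slot at J2)

#0 →J2
#1 →R1
#2 →I1
#3 →J2
#4 →J1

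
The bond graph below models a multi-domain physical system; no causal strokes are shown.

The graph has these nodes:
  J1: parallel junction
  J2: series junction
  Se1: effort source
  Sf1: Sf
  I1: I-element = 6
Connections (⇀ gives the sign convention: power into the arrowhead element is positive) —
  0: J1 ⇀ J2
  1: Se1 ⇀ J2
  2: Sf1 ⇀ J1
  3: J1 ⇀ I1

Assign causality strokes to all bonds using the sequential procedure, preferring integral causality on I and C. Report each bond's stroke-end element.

b1 stroke at J2  (source Se1 imposes e)
b2 stroke at Sf1  (Sf1 fixes flow; stroke at Sf1)
b0 stroke at J1  (J2: last free bond brings flow in)
b3 stroke at I1  (J1 effort already set via bond 0)

bond 0 stroke→J1
bond 1 stroke→J2
bond 2 stroke→Sf1
bond 3 stroke→I1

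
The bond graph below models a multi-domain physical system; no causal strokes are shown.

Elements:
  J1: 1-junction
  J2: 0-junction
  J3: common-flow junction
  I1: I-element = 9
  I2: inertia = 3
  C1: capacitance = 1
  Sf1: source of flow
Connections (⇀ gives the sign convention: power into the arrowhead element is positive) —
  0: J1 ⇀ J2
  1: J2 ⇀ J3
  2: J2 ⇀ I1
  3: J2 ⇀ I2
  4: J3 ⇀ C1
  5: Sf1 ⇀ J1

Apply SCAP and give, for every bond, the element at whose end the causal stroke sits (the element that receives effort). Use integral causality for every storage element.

β0 stroke at J1
β1 stroke at J2
β2 stroke at I1
β3 stroke at I2
β4 stroke at J3
β5 stroke at Sf1

β5 stroke at Sf1  (source Sf1 imposes f)
β0 stroke at J1  (1-jn J1 has f-setter on 5)
β2 stroke at I1  (I1: I, integral causality)
β3 stroke at I2  (prefer integral on I2)
β1 stroke at J2  (closing 0-jn rule on J2)
β4 stroke at J3  (J3: bond 1 brought flow, rest push out)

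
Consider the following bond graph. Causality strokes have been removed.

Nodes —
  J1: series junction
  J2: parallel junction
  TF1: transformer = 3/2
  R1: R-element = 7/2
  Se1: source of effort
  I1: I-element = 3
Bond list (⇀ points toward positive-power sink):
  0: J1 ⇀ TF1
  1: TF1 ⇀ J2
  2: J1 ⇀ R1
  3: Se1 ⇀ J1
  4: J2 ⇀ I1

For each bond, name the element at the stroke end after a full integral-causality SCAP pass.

#0 stroke at TF1
#1 stroke at J2
#2 stroke at J1
#3 stroke at J1
#4 stroke at I1

bond 3 →J1  (source Se1 imposes e)
bond 4 →I1  (I1 integral (f out))
bond 1 →J2  (closing 0-jn rule on J2)
bond 0 →TF1  (TF1: transformer flips bond 1)
bond 2 →J1  (1-jn J1 has f-setter on 0)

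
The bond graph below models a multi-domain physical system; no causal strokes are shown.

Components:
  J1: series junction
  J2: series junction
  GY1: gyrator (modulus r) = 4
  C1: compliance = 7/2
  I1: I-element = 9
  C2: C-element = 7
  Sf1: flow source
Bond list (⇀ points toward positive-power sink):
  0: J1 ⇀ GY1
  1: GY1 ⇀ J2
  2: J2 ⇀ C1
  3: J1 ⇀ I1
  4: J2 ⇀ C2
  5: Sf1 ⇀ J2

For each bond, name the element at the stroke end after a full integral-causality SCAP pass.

β5 stroke at Sf1  (Sf1 fixes flow; stroke at Sf1)
β1 stroke at J2  (J2 flow already set via bond 5)
β2 stroke at J2  (J2 flow already set via bond 5)
β4 stroke at J2  (J2 flow already set via bond 5)
β0 stroke at J1  (GY GY1: same side as bond 1)
β3 stroke at I1  (J1 needs exactly one f-in)

bond 0 →J1
bond 1 →J2
bond 2 →J2
bond 3 →I1
bond 4 →J2
bond 5 →Sf1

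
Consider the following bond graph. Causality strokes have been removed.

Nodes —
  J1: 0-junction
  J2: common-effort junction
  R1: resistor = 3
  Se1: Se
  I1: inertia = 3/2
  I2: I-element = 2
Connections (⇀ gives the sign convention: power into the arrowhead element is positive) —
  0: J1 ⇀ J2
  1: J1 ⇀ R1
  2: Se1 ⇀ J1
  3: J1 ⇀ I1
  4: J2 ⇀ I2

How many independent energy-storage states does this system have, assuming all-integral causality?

β2 stroke at J1  (source Se1 imposes e)
β0 stroke at J2  (J1 effort already set via bond 2)
β1 stroke at R1  (0-jn J1 has e-setter on 2)
β3 stroke at I1  (J1 effort already set via bond 2)
β4 stroke at I2  (J2: bond 0 brought effort, rest push out)

2  (I1, I2 all integral)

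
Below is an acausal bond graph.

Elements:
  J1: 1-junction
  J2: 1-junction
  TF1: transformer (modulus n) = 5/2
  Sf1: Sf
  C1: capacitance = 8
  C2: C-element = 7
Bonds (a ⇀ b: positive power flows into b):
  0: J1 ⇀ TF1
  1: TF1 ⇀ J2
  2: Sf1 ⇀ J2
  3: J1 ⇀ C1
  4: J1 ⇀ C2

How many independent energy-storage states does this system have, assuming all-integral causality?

2  (C1, C2 all integral)

#2 stroke at Sf1  (source Sf1 imposes f)
#1 stroke at J2  (J2: bond 2 brought flow, rest push out)
#0 stroke at TF1  (TF1 one-in-one-out from 1)
#3 stroke at J1  (J1 flow already set via bond 0)
#4 stroke at J1  (1-jn J1 has f-setter on 0)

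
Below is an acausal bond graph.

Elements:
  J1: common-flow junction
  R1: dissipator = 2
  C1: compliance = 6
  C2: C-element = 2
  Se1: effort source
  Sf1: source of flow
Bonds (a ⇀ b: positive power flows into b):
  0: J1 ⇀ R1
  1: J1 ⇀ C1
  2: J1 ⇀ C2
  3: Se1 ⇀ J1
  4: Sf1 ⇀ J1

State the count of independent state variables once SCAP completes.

b3 stroke→J1  (Se1 fixes effort; stroke away)
b4 stroke→Sf1  (Sf1 fixes flow; stroke at Sf1)
b0 stroke→J1  (common-f at J1 fixed by 4)
b1 stroke→J1  (1-jn J1 has f-setter on 4)
b2 stroke→J1  (J1 flow already set via bond 4)

2  (C1, C2 all integral)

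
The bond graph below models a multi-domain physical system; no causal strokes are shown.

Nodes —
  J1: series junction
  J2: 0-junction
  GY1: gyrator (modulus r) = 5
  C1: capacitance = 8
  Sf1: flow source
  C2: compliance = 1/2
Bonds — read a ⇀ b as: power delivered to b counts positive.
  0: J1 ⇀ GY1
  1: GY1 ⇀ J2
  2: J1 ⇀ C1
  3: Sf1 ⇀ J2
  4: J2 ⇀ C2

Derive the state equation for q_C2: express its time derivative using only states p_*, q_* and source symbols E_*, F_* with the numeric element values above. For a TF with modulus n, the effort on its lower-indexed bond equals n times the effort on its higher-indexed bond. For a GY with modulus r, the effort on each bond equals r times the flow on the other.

β3 |Sf1  (Sf1 (Sf) sets flow on bond)
β2 |J1  (C1 outputs effort q/C1)
β0 |GY1  (only one flow-in slot at J1)
β1 |GY1  (through GY1, causality inverts; strokes same side of GY1)
β4 |J2  (J2: last free bond brings effort in)

dq_C2/dt = F_Sf1 - q_C1/40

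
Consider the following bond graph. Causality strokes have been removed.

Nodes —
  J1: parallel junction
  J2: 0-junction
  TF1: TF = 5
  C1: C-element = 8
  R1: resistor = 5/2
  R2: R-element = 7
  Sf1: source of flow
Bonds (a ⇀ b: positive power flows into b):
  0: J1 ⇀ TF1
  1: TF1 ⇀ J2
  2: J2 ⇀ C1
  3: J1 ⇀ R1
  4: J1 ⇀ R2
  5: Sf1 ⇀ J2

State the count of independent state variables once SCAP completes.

b5 →Sf1  (source Sf1 imposes f)
b2 →J2  (prefer integral on C1)
b1 →TF1  (0-jn J2 has e-setter on 2)
b0 →J1  (TF TF1: opposite of bond 1)
b3 →R1  (common-e at J1 fixed by 0)
b4 →R2  (0-jn J1 has e-setter on 0)

1  (C1 all integral)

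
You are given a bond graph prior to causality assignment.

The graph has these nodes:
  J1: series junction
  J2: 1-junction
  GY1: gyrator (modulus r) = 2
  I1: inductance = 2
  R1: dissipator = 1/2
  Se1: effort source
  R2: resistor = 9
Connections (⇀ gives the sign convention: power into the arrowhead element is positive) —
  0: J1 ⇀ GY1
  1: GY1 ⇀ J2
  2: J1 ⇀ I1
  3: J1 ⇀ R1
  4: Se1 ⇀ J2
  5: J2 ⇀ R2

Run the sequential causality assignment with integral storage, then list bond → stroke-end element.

β0 stroke at J1
β1 stroke at J2
β2 stroke at I1
β3 stroke at J1
β4 stroke at J2
β5 stroke at R2

bond 4 |J2  (source Se1 imposes e)
bond 2 |I1  (I1: I, integral causality)
bond 0 |J1  (1-jn J1 has f-setter on 2)
bond 3 |J1  (J1 flow already set via bond 2)
bond 1 |J2  (GY1: gyrator matches bond 0)
bond 5 |R2  (only one flow-in slot at J2)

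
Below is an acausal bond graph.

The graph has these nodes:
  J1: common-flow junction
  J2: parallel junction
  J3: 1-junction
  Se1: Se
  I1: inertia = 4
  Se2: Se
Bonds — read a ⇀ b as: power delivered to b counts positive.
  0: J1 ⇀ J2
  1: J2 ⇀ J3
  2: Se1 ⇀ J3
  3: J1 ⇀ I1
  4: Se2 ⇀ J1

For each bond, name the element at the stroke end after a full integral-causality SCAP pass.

b0 stroke→J1
b1 stroke→J2
b2 stroke→J3
b3 stroke→I1
b4 stroke→J1

b2 |J3  (Se1 (Se) sets effort on bond)
b4 |J1  (Se2: effort source, stroke at far end)
b1 |J2  (only one flow-in slot at J3)
b0 |J1  (J2: bond 1 brought effort, rest push out)
b3 |I1  (J1 needs exactly one f-in)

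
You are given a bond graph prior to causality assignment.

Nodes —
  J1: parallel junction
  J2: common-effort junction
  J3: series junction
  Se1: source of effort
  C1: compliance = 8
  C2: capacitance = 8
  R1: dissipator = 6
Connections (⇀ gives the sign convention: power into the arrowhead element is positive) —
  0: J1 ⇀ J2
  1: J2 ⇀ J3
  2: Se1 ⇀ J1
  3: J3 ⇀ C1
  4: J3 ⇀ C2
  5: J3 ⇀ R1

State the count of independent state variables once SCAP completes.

bond 2 stroke at J1  (Se1: effort source, stroke at far end)
bond 0 stroke at J2  (common-e at J1 fixed by 2)
bond 1 stroke at J3  (common-e at J2 fixed by 0)
bond 3 stroke at J3  (C1: C, integral causality)
bond 4 stroke at J3  (C2: C, integral causality)
bond 5 stroke at R1  (only one flow-in slot at J3)

2  (C1, C2 all integral)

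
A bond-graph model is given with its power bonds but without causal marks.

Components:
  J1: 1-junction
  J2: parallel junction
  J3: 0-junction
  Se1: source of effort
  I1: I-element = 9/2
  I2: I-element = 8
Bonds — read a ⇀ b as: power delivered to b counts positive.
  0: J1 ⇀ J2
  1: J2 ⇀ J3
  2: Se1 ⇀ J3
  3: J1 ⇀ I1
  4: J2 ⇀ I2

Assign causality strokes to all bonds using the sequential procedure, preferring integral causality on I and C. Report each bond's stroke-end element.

β0 |J1
β1 |J2
β2 |J3
β3 |I1
β4 |I2

#2 →J3  (Se1 fixes effort; stroke away)
#1 →J2  (common-e at J3 fixed by 2)
#0 →J1  (common-e at J2 fixed by 1)
#4 →I2  (0-jn J2 has e-setter on 1)
#3 →I1  (only one flow-in slot at J1)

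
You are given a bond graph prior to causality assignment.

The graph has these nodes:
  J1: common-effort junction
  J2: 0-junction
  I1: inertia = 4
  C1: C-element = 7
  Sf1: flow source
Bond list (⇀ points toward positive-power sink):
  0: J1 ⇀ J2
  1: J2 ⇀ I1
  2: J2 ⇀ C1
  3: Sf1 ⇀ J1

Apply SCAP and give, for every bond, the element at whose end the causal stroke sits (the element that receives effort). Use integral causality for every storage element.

β3 stroke→Sf1  (Sf1 (Sf) sets flow on bond)
β0 stroke→J1  (only one effort-in slot at J1)
β1 stroke→I1  (prefer integral on I1)
β2 stroke→J2  (closing 0-jn rule on J2)

β0 |J1
β1 |I1
β2 |J2
β3 |Sf1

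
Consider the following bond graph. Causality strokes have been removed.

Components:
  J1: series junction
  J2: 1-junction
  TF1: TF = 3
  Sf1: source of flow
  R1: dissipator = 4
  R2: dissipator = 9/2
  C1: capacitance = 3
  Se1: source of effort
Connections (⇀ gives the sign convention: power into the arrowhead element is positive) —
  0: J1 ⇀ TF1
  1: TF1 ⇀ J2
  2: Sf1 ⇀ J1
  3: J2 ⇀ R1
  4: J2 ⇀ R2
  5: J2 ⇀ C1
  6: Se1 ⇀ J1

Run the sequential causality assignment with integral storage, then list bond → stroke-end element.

b0 →J1
b1 →TF1
b2 →Sf1
b3 →J2
b4 →J2
b5 →J2
b6 →J1

#2 stroke at Sf1  (Sf1 (Sf) sets flow on bond)
#6 stroke at J1  (source Se1 imposes e)
#0 stroke at J1  (1-jn J1 has f-setter on 2)
#1 stroke at TF1  (TF1 one-in-one-out from 0)
#3 stroke at J2  (common-f at J2 fixed by 1)
#4 stroke at J2  (J2 flow already set via bond 1)
#5 stroke at J2  (common-f at J2 fixed by 1)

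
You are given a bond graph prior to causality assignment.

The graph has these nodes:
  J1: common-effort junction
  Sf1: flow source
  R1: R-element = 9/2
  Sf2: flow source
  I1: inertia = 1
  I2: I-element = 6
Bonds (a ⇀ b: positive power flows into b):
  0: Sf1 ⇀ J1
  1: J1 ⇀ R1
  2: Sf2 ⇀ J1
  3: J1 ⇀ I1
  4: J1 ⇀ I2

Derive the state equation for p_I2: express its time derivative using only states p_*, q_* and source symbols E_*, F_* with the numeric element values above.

β0 stroke at Sf1  (Sf1: flow source, stroke at near end)
β2 stroke at Sf2  (Sf2 (Sf) sets flow on bond)
β3 stroke at I1  (I1 integral (f out))
β4 stroke at I2  (I2: I, integral causality)
β1 stroke at J1  (closing 0-jn rule on J1)

dp_I2/dt = 9*F_Sf1/2 + 9*F_Sf2/2 - 9*p_I1/2 - 3*p_I2/4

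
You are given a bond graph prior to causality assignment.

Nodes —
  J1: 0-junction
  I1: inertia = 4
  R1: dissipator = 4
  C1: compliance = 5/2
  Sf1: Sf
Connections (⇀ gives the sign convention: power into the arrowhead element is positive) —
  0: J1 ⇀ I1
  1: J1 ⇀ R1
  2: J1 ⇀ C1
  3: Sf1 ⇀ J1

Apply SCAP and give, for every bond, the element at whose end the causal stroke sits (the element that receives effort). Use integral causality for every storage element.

b3 stroke at Sf1  (Sf1 (Sf) sets flow on bond)
b0 stroke at I1  (I1: I, integral causality)
b2 stroke at J1  (C1 integral (e out))
b1 stroke at R1  (common-e at J1 fixed by 2)

bond 0 →I1
bond 1 →R1
bond 2 →J1
bond 3 →Sf1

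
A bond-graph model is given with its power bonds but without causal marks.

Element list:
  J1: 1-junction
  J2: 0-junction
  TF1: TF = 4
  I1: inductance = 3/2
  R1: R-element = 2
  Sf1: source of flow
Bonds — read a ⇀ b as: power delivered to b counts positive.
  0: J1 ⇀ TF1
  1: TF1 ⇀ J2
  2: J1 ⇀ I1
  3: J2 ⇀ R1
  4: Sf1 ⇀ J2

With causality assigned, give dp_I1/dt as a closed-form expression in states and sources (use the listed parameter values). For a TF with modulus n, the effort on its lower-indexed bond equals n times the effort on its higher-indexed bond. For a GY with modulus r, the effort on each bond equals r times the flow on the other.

β4 stroke at Sf1  (Sf1 fixes flow; stroke at Sf1)
β2 stroke at I1  (I1: I, integral causality)
β0 stroke at J1  (common-f at J1 fixed by 2)
β1 stroke at TF1  (TF1: transformer flips bond 0)
β3 stroke at J2  (closing 0-jn rule on J2)

dp_I1/dt = -8*F_Sf1 - 64*p_I1/3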